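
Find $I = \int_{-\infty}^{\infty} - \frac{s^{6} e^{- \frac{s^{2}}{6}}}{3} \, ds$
$- 135 \sqrt{6} \sqrt{\pi}$

Begin with the known integral
$$J(a) = \int_{-\infty}^{\infty} - \frac{e^{- a s^{2}}}{3} \, ds = - \frac{\sqrt{\pi}}{3 \sqrt{a}}.$$

Differentiating under the integral sign brings down a factor of $(-s^2)$:
$$\frac{dJ}{da} = \int_{-\infty}^{\infty} \frac{s^{2} e^{- a s^{2}}}{3} \, ds = \frac{\sqrt{\pi}}{6 a^{\frac{3}{2}}}.$$

Repeating $3$ times in total — each differentiation brings down another $(-s^2)$ — gives
$$\frac{d^{3}J}{da^{3}} = \int_{-\infty}^{\infty} \frac{s^{6} e^{- a s^{2}}}{3} \, ds = \frac{5 \sqrt{\pi}}{8 a^{\frac{7}{2}}},$$
and the integrand here is $(-1)^{3}$ times the target integrand, so $I = (-1)^{3}\,\frac{d^{3}J}{da^{3}} = - \frac{5 \sqrt{\pi}}{8 a^{\frac{7}{2}}}$.

Setting $a = \frac{1}{6}$:
$$I = - 135 \sqrt{6} \sqrt{\pi}.$$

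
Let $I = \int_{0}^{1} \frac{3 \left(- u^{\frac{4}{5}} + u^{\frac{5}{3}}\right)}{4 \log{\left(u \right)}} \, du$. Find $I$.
$\log{\left(\frac{4 \cdot 15^{\frac{3}{4}} \sqrt[4]{2}}{27} \right)}$

Replace the exponent $\frac{5}{3}$ by a parameter $a$: let $I(a) = \int_{0}^{1} \frac{3 \left(- u^{\frac{4}{5}} + u^{a}\right)}{4 \log{\left(u \right)}} \, du$.

Since $\dfrac{\partial}{\partial a}\,u^{a} = u^{a} \ln u$, the $\ln u$ in the denominator cancels and
$$\frac{dI}{da} = \int_{0}^{1} \frac{3}{4} u^{a} \, du = \frac{3}{4} \left[\frac{u^{a+1}}{a+1}\right]_0^1 = \frac{3}{4 \left(a + 1\right)}.$$

Integrating with respect to $a$ gives $I(a) = \log{\left(\frac{\sqrt{3} \cdot 5^{\frac{3}{4}} \left(a + 1\right)^{\frac{3}{4}}}{9} \right)} + C$.

At $a = \frac{4}{5}$ the integrand is identically $0$, so $I(\frac{4}{5}) = 0$. The closed form gives $0$, hence $C = 0$.

Setting $a = \frac{5}{3}$:
$$I = \log{\left(\frac{4 \cdot 15^{\frac{3}{4}} \sqrt[4]{2}}{27} \right)}.$$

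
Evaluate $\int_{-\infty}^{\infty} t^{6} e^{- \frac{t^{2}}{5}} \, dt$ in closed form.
$\frac{1875 \sqrt{5} \sqrt{\pi}}{8}$

Consider the simpler parametrised integral
$$J(a) = \int_{-\infty}^{\infty} e^{- a t^{2}} \, dt = \frac{\sqrt{\pi}}{\sqrt{a}}.$$

Differentiating under the integral sign brings down a factor of $(-t^2)$:
$$\frac{dJ}{da} = \int_{-\infty}^{\infty} - t^{2} e^{- a t^{2}} \, dt = - \frac{\sqrt{\pi}}{2 a^{\frac{3}{2}}}.$$

Repeating $3$ times in total — each differentiation brings down another $(-t^2)$ — gives
$$\frac{d^{3}J}{da^{3}} = \int_{-\infty}^{\infty} - t^{6} e^{- a t^{2}} \, dt = - \frac{15 \sqrt{\pi}}{8 a^{\frac{7}{2}}},$$
and the integrand here is $(-1)^{3}$ times the target integrand, so $I = (-1)^{3}\,\frac{d^{3}J}{da^{3}} = \frac{15 \sqrt{\pi}}{8 a^{\frac{7}{2}}}$.

Setting $a = \frac{1}{5}$:
$$I = \frac{1875 \sqrt{5} \sqrt{\pi}}{8}.$$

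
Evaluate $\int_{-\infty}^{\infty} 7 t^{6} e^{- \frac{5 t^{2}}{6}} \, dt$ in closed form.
$\frac{567 \sqrt{30} \sqrt{\pi}}{125}$

Consider the simpler parametrised integral
$$J(a) = \int_{-\infty}^{\infty} 7 e^{- a t^{2}} \, dt = \frac{7 \sqrt{\pi}}{\sqrt{a}}.$$

Differentiating under the integral sign brings down a factor of $(-t^2)$:
$$\frac{dJ}{da} = \int_{-\infty}^{\infty} - 7 t^{2} e^{- a t^{2}} \, dt = - \frac{7 \sqrt{\pi}}{2 a^{\frac{3}{2}}}.$$

Repeating $3$ times in total — each differentiation brings down another $(-t^2)$ — gives
$$\frac{d^{3}J}{da^{3}} = \int_{-\infty}^{\infty} - 7 t^{6} e^{- a t^{2}} \, dt = - \frac{105 \sqrt{\pi}}{8 a^{\frac{7}{2}}},$$
and the integrand here is $(-1)^{3}$ times the target integrand, so $I = (-1)^{3}\,\frac{d^{3}J}{da^{3}} = \frac{105 \sqrt{\pi}}{8 a^{\frac{7}{2}}}$.

Setting $a = \frac{5}{6}$:
$$I = \frac{567 \sqrt{30} \sqrt{\pi}}{125}.$$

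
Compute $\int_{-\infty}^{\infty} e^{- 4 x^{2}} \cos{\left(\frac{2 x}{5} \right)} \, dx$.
$\frac{\sqrt{\pi}}{2 e^{\frac{1}{100}}}$

Let $b$ denote the cosine frequency and define $I(b) = \int_{-\infty}^{\infty} e^{- 4 x^{2}} \cos{\left(b x \right)} \, dx$.

Differentiating under the integral sign,
$$I'(b) = \int_{-\infty}^{\infty} - x e^{- 4 x^{2}} \sin{\left(b x \right)} \, dx.$$

Integrate $\int_{-\infty}^{\infty} x \sin(b x)\, e^{- 4 x^{2}}\, dx$ by parts with $u = \sin(b x)$ and $dv = x\, e^{- 4 x^{2}}\, dx$, giving $v = - \frac{e^{- 4 x^{2}}}{8}$. The boundary term vanishes and
$$\int_{-\infty}^{\infty} x \sin(b x)\, e^{- 4 x^{2}}\, dx = \frac{b}{8} \int_{-\infty}^{\infty} \cos(b x)\, e^{- 4 x^{2}}\, dx,$$
so $I'(b) = - \frac{b}{8}\, I(b)$.

This is a separable first-order ODE; solving with the initial condition $I(0) = \int_{-\infty}^{\infty} e^{- 4 x^{2}}\,dx = \frac{\sqrt{\pi}}{2}$ gives
$$I(b) = \frac{\sqrt{\pi} e^{- \frac{b^{2}}{16}}}{2}.$$

Setting $b = \frac{2}{5}$:
$$I = \frac{\sqrt{\pi}}{2 e^{\frac{1}{100}}}.$$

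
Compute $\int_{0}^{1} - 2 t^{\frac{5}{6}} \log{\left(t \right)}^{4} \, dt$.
$- \frac{373248}{161051}$

Begin with the known integral
$$J(a) = \int_{0}^{1} - 2 t^{a} \, dt = - \frac{2}{a + 1}.$$

Differentiating under the integral sign brings down a factor of $\ln t$:
$$\frac{dJ}{da} = \int_{0}^{1} - 2 t^{a} \log{\left(t \right)} \, dt = \frac{2}{\left(a + 1\right)^{2}}.$$

Repeating $4$ times in total — each differentiation brings down another $\ln t$ — gives
$$\frac{d^{4}J}{da^{4}} = \int_{0}^{1} - 2 t^{a} \log{\left(t \right)}^{4} \, dt = - \frac{48}{\left(a + 1\right)^{5}},$$
and the integrand here is exactly the target integrand, so $I = - \frac{48}{\left(a + 1\right)^{5}}$.

Setting $a = \frac{5}{6}$:
$$I = - \frac{373248}{161051}.$$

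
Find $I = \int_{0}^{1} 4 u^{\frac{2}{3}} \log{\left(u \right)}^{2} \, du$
$\frac{216}{125}$

Start from the elementary integral
$$J(a) = \int_{0}^{1} 4 u^{a} \, du = \frac{4}{a + 1}.$$

Differentiating under the integral sign brings down a factor of $\ln u$:
$$\frac{dJ}{da} = \int_{0}^{1} 4 u^{a} \log{\left(u \right)} \, du = - \frac{4}{\left(a + 1\right)^{2}}.$$

Repeating twice in total — each differentiation brings down another $\ln u$ — gives
$$\frac{d^{2}J}{da^{2}} = \int_{0}^{1} 4 u^{a} \log{\left(u \right)}^{2} \, du = \frac{8}{\left(a + 1\right)^{3}},$$
and the integrand here is exactly the target integrand, so $I = \frac{8}{\left(a + 1\right)^{3}}$.

Setting $a = \frac{2}{3}$:
$$I = \frac{216}{125}.$$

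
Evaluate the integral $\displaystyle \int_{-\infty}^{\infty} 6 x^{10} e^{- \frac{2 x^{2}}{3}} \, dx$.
$\frac{688905 \sqrt{6} \sqrt{\pi}}{1024}$

Start from the elementary integral
$$J(a) = \int_{-\infty}^{\infty} 6 e^{- a x^{2}} \, dx = \frac{6 \sqrt{\pi}}{\sqrt{a}}.$$

Differentiating under the integral sign brings down a factor of $(-x^2)$:
$$\frac{dJ}{da} = \int_{-\infty}^{\infty} - 6 x^{2} e^{- a x^{2}} \, dx = - \frac{3 \sqrt{\pi}}{a^{\frac{3}{2}}}.$$

Repeating $5$ times in total — each differentiation brings down another $(-x^2)$ — gives
$$\frac{d^{5}J}{da^{5}} = \int_{-\infty}^{\infty} - 6 x^{10} e^{- a x^{2}} \, dx = - \frac{2835 \sqrt{\pi}}{16 a^{\frac{11}{2}}},$$
and the integrand here is $(-1)^{5}$ times the target integrand, so $I = (-1)^{5}\,\frac{d^{5}J}{da^{5}} = \frac{2835 \sqrt{\pi}}{16 a^{\frac{11}{2}}}$.

Setting $a = \frac{2}{3}$:
$$I = \frac{688905 \sqrt{6} \sqrt{\pi}}{1024}.$$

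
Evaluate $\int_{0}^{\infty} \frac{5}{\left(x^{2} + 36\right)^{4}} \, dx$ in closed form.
$\frac{25 \pi}{8957952}$

Recall the elementary integral
$$J(a) = \int_{0}^{\infty} \frac{5}{a^{2} + x^{2}} \, dx = \frac{5 \pi}{2 a}.$$

Differentiating under the integral sign with respect to $a$,
$$\frac{dJ}{da} = \int_{0}^{\infty} - \frac{10 a}{\left(a^{2} + x^{2}\right)^{2}} \, dx = - \frac{5 \pi}{2 a^{2}},$$
so $\int_{0}^{\infty} \frac{5}{\left(a^{2} + x^{2}\right)^{2}} \, dx = \frac{5 \pi}{4 a^{3}}$.

Repeating — each differentiation of $1/(x^2+a^2)^j$ produces $-2ja/(x^2+a^2)^{j+1}$ — and dividing through by $-2ja$ at each step yields, after $3$ differentiations in total,
$$\int_{0}^{\infty} \frac{5}{\left(a^{2} + x^{2}\right)^{4}} \, dx = \frac{25 \pi}{32 a^{7}}.$$

Setting $a = 6$:
$$I = \frac{25 \pi}{8957952}.$$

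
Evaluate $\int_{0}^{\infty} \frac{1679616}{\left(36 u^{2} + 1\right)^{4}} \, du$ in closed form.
$43740 \pi$

Start from the standard arctangent integral
$$J(a) = \int_{0}^{\infty} \frac{1}{a^{2} + u^{2}} \, du = \frac{\pi}{2 a}.$$

Differentiating under the integral sign with respect to $a$,
$$\frac{dJ}{da} = \int_{0}^{\infty} - \frac{2 a}{\left(a^{2} + u^{2}\right)^{2}} \, du = - \frac{\pi}{2 a^{2}},$$
so $\int_{0}^{\infty} \frac{1}{\left(a^{2} + u^{2}\right)^{2}} \, du = \frac{\pi}{4 a^{3}}$.

Repeating — each differentiation of $1/(u^2+a^2)^j$ produces $-2ja/(u^2+a^2)^{j+1}$ — and dividing through by $-2ja$ at each step yields, after $3$ differentiations in total,
$$\int_{0}^{\infty} \frac{1}{\left(a^{2} + u^{2}\right)^{4}} \, du = \frac{5 \pi}{32 a^{7}}.$$

Setting $a = \frac{1}{6}$:
$$I = 43740 \pi.$$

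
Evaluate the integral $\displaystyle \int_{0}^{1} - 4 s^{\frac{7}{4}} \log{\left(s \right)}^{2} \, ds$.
$- \frac{512}{1331}$

Consider the simpler parametrised integral
$$J(a) = \int_{0}^{1} - 4 s^{a} \, ds = - \frac{4}{a + 1}.$$

Differentiating under the integral sign brings down a factor of $\ln s$:
$$\frac{dJ}{da} = \int_{0}^{1} - 4 s^{a} \log{\left(s \right)} \, ds = \frac{4}{\left(a + 1\right)^{2}}.$$

Repeating twice in total — each differentiation brings down another $\ln s$ — gives
$$\frac{d^{2}J}{da^{2}} = \int_{0}^{1} - 4 s^{a} \log{\left(s \right)}^{2} \, ds = - \frac{8}{\left(a + 1\right)^{3}},$$
and the integrand here is exactly the target integrand, so $I = - \frac{8}{\left(a + 1\right)^{3}}$.

Setting $a = \frac{7}{4}$:
$$I = - \frac{512}{1331}.$$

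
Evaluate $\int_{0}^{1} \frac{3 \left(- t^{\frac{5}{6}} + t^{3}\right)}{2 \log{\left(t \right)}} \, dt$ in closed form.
$- \log{\left(11 \right)} - \frac{\log{\left(66 \right)}}{2} + \log{\left(288 \right)}$

Replace the exponent $\frac{5}{6}$ by a parameter $a$: let $I(a) = \int_{0}^{1} \frac{3 \left(t^{3} - t^{a}\right)}{2 \log{\left(t \right)}} \, dt$.

Since $\dfrac{\partial}{\partial a}\,t^{a} = t^{a} \ln t$, the $\ln t$ in the denominator cancels and
$$\frac{dI}{da} = \int_{0}^{1} - \frac{3}{2} t^{a} \, dt = - \frac{3}{2} \left[\frac{t^{a+1}}{a+1}\right]_0^1 = - \frac{3}{2 a + 2}.$$

Integrating with respect to $a$ gives $I(a) = - \log{\left(\frac{\left(a + 1\right)^{\frac{3}{2}}}{8} \right)} + C$.

At $a = 3$ the integrand is identically $0$, so $I(3) = 0$. The closed form gives $0$, hence $C = 0$.

Setting $a = \frac{5}{6}$:
$$I = - \log{\left(11 \right)} - \frac{\log{\left(66 \right)}}{2} + \log{\left(288 \right)}.$$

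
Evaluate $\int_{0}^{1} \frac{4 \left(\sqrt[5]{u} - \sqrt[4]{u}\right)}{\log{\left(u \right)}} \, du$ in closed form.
$\log{\left(\frac{331776}{390625} \right)}$

Consider the one-parameter family: let $I(a) = \int_{0}^{1} \frac{4 \left(- \sqrt[4]{u} + u^{a}\right)}{\log{\left(u \right)}} \, du$.

Since $\dfrac{\partial}{\partial a}\,u^{a} = u^{a} \ln u$, the $\ln u$ in the denominator cancels and
$$\frac{dI}{da} = \int_{0}^{1} 4 u^{a} \, du = 4 \left[\frac{u^{a+1}}{a+1}\right]_0^1 = \frac{4}{a + 1}.$$

Integrating with respect to $a$ gives $I(a) = \log{\left(\frac{256 \left(a + 1\right)^{4}}{625} \right)} + C$.

At $a = \frac{1}{4}$ the integrand is identically $0$, so $I(\frac{1}{4}) = 0$. The closed form gives $0$, hence $C = 0$.

Setting $a = \frac{1}{5}$:
$$I = \log{\left(\frac{331776}{390625} \right)}.$$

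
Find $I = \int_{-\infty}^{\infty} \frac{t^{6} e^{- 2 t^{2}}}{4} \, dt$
$\frac{15 \sqrt{2} \sqrt{\pi}}{512}$

Start from the elementary integral
$$J(a) = \int_{-\infty}^{\infty} \frac{e^{- a t^{2}}}{4} \, dt = \frac{\sqrt{\pi}}{4 \sqrt{a}}.$$

Differentiating under the integral sign brings down a factor of $(-t^2)$:
$$\frac{dJ}{da} = \int_{-\infty}^{\infty} - \frac{t^{2} e^{- a t^{2}}}{4} \, dt = - \frac{\sqrt{\pi}}{8 a^{\frac{3}{2}}}.$$

Repeating $3$ times in total — each differentiation brings down another $(-t^2)$ — gives
$$\frac{d^{3}J}{da^{3}} = \int_{-\infty}^{\infty} - \frac{t^{6} e^{- a t^{2}}}{4} \, dt = - \frac{15 \sqrt{\pi}}{32 a^{\frac{7}{2}}},$$
and the integrand here is $(-1)^{3}$ times the target integrand, so $I = (-1)^{3}\,\frac{d^{3}J}{da^{3}} = \frac{15 \sqrt{\pi}}{32 a^{\frac{7}{2}}}$.

Setting $a = 2$:
$$I = \frac{15 \sqrt{2} \sqrt{\pi}}{512}.$$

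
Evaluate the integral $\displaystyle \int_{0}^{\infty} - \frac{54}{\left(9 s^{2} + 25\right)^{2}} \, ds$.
$- \frac{9 \pi}{250}$

Recall the elementary integral
$$J(a) = \int_{0}^{\infty} - \frac{2}{3 \left(a^{2} + s^{2}\right)} \, ds = - \frac{\pi}{3 a}.$$

Differentiating under the integral sign with respect to $a$,
$$\frac{dJ}{da} = \int_{0}^{\infty} \frac{4 a}{3 \left(a^{2} + s^{2}\right)^{2}} \, ds = \frac{\pi}{3 a^{2}},$$
so $\int_{0}^{\infty} - \frac{2}{3 \left(a^{2} + s^{2}\right)^{2}} \, ds = - \frac{\pi}{6 a^{3}}$.

Setting $a = \frac{5}{3}$:
$$I = - \frac{9 \pi}{250}.$$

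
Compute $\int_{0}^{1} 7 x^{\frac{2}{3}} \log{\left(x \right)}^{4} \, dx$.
$\frac{40824}{3125}$

Start from the elementary integral
$$J(a) = \int_{0}^{1} 7 x^{a} \, dx = \frac{7}{a + 1}.$$

Differentiating under the integral sign brings down a factor of $\ln x$:
$$\frac{dJ}{da} = \int_{0}^{1} 7 x^{a} \log{\left(x \right)} \, dx = - \frac{7}{\left(a + 1\right)^{2}}.$$

Repeating $4$ times in total — each differentiation brings down another $\ln x$ — gives
$$\frac{d^{4}J}{da^{4}} = \int_{0}^{1} 7 x^{a} \log{\left(x \right)}^{4} \, dx = \frac{168}{\left(a + 1\right)^{5}},$$
and the integrand here is exactly the target integrand, so $I = \frac{168}{\left(a + 1\right)^{5}}$.

Setting $a = \frac{2}{3}$:
$$I = \frac{40824}{3125}.$$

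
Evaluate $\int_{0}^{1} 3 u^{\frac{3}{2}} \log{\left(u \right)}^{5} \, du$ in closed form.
$- \frac{4608}{3125}$

Start from the elementary integral
$$J(a) = \int_{0}^{1} 3 u^{a} \, du = \frac{3}{a + 1}.$$

Differentiating under the integral sign brings down a factor of $\ln u$:
$$\frac{dJ}{da} = \int_{0}^{1} 3 u^{a} \log{\left(u \right)} \, du = - \frac{3}{\left(a + 1\right)^{2}}.$$

Repeating $5$ times in total — each differentiation brings down another $\ln u$ — gives
$$\frac{d^{5}J}{da^{5}} = \int_{0}^{1} 3 u^{a} \log{\left(u \right)}^{5} \, du = - \frac{360}{\left(a + 1\right)^{6}},$$
and the integrand here is exactly the target integrand, so $I = - \frac{360}{\left(a + 1\right)^{6}}$.

Setting $a = \frac{3}{2}$:
$$I = - \frac{4608}{3125}.$$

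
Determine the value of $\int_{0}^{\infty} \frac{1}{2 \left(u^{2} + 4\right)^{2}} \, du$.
$\frac{\pi}{64}$

Start from the standard arctangent integral
$$J(a) = \int_{0}^{\infty} \frac{1}{2 \left(a^{2} + u^{2}\right)} \, du = \frac{\pi}{4 a}.$$

Differentiating under the integral sign with respect to $a$,
$$\frac{dJ}{da} = \int_{0}^{\infty} - \frac{a}{\left(a^{2} + u^{2}\right)^{2}} \, du = - \frac{\pi}{4 a^{2}},$$
so $\int_{0}^{\infty} \frac{1}{2 \left(a^{2} + u^{2}\right)^{2}} \, du = \frac{\pi}{8 a^{3}}$.

Setting $a = 2$:
$$I = \frac{\pi}{64}.$$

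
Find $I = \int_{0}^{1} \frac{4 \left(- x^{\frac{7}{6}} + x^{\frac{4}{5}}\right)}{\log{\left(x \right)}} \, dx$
$- \log{\left(\frac{17850625}{8503056} \right)}$

Introduce a parameter $a$ in the exponent: let $I(a) = \int_{0}^{1} \frac{4 \left(x^{\frac{4}{5}} - x^{a}\right)}{\log{\left(x \right)}} \, dx$.

Since $\dfrac{\partial}{\partial a}\,x^{a} = x^{a} \ln x$, the $\ln x$ in the denominator cancels and
$$\frac{dI}{da} = \int_{0}^{1} -4 x^{a} \, dx = -4 \left[\frac{x^{a+1}}{a+1}\right]_0^1 = - \frac{4}{a + 1}.$$

Integrating with respect to $a$ gives $I(a) = - \log{\left(\frac{625 \left(a + 1\right)^{4}}{6561} \right)} + C$.

At $a = \frac{4}{5}$ the integrand is identically $0$, so $I(\frac{4}{5}) = 0$. The closed form gives $0$, hence $C = 0$.

Setting $a = \frac{7}{6}$:
$$I = - \log{\left(\frac{17850625}{8503056} \right)}.$$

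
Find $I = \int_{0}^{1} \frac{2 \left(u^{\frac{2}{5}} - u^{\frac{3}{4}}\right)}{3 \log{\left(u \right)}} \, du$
$\log{\left(\frac{2 \sqrt[3]{10}}{5} \right)}$

Replace the exponent $\frac{2}{5}$ by a parameter $a$: let $I(a) = \int_{0}^{1} \frac{2 \left(- u^{\frac{3}{4}} + u^{a}\right)}{3 \log{\left(u \right)}} \, du$.

Since $\dfrac{\partial}{\partial a}\,u^{a} = u^{a} \ln u$, the $\ln u$ in the denominator cancels and
$$\frac{dI}{da} = \int_{0}^{1} \frac{2}{3} u^{a} \, du = \frac{2}{3} \left[\frac{u^{a+1}}{a+1}\right]_0^1 = \frac{2}{3 \left(a + 1\right)}.$$

Integrating with respect to $a$ gives $I(a) = \log{\left(\frac{2 \sqrt[3]{14} \left(a + 1\right)^{\frac{2}{3}}}{7} \right)} + C$.

At $a = \frac{3}{4}$ the integrand is identically $0$, so $I(\frac{3}{4}) = 0$. The closed form gives $0$, hence $C = 0$.

Setting $a = \frac{2}{5}$:
$$I = \log{\left(\frac{2 \sqrt[3]{10}}{5} \right)}.$$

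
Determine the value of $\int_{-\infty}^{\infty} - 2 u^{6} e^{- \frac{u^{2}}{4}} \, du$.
$- 480 \sqrt{\pi}$

Begin with the known integral
$$J(a) = \int_{-\infty}^{\infty} - 2 e^{- a u^{2}} \, du = - \frac{2 \sqrt{\pi}}{\sqrt{a}}.$$

Differentiating under the integral sign brings down a factor of $(-u^2)$:
$$\frac{dJ}{da} = \int_{-\infty}^{\infty} 2 u^{2} e^{- a u^{2}} \, du = \frac{\sqrt{\pi}}{a^{\frac{3}{2}}}.$$

Repeating $3$ times in total — each differentiation brings down another $(-u^2)$ — gives
$$\frac{d^{3}J}{da^{3}} = \int_{-\infty}^{\infty} 2 u^{6} e^{- a u^{2}} \, du = \frac{15 \sqrt{\pi}}{4 a^{\frac{7}{2}}},$$
and the integrand here is $(-1)^{3}$ times the target integrand, so $I = (-1)^{3}\,\frac{d^{3}J}{da^{3}} = - \frac{15 \sqrt{\pi}}{4 a^{\frac{7}{2}}}$.

Setting $a = \frac{1}{4}$:
$$I = - 480 \sqrt{\pi}.$$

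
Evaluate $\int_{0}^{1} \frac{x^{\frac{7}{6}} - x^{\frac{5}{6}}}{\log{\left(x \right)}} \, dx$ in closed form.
$\log{\left(\frac{13}{11} \right)}$

Consider the one-parameter family: let $I(a) = \int_{0}^{1} \frac{- x^{\frac{5}{6}} + x^{a}}{\log{\left(x \right)}} \, dx$.

Since $\dfrac{\partial}{\partial a}\,x^{a} = x^{a} \ln x$, the $\ln x$ in the denominator cancels and
$$\frac{dI}{da} = \int_{0}^{1} x^{a} \, dx = \left[\frac{x^{a+1}}{a+1}\right]_0^1 = \frac{1}{a + 1}.$$

Integrating with respect to $a$ gives $I(a) = \log{\left(\frac{6 a}{11} + \frac{6}{11} \right)} + C$.

At $a = \frac{5}{6}$ the integrand is identically $0$, so $I(\frac{5}{6}) = 0$. The closed form gives $0$, hence $C = 0$.

Setting $a = \frac{7}{6}$:
$$I = \log{\left(\frac{13}{11} \right)}.$$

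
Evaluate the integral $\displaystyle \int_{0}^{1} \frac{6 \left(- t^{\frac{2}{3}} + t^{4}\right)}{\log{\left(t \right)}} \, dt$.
$\log{\left(729 \right)}$

Introduce a parameter $a$ in the exponent: let $I(a) = \int_{0}^{1} \frac{6 \left(t^{4} - t^{a}\right)}{\log{\left(t \right)}} \, dt$.

Since $\dfrac{\partial}{\partial a}\,t^{a} = t^{a} \ln t$, the $\ln t$ in the denominator cancels and
$$\frac{dI}{da} = \int_{0}^{1} -6 t^{a} \, dt = -6 \left[\frac{t^{a+1}}{a+1}\right]_0^1 = - \frac{6}{a + 1}.$$

Integrating with respect to $a$ gives $I(a) = \log{\left(\frac{15625}{\left(a + 1\right)^{6}} \right)} + C$.

At $a = 4$ the integrand is identically $0$, so $I(4) = 0$. The closed form gives $0$, hence $C = 0$.

Setting $a = \frac{2}{3}$:
$$I = \log{\left(729 \right)}.$$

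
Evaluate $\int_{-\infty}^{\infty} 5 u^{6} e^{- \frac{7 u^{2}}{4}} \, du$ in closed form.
$\frac{1200 \sqrt{7} \sqrt{\pi}}{2401}$

Start from the elementary integral
$$J(a) = \int_{-\infty}^{\infty} 5 e^{- a u^{2}} \, du = \frac{5 \sqrt{\pi}}{\sqrt{a}}.$$

Differentiating under the integral sign brings down a factor of $(-u^2)$:
$$\frac{dJ}{da} = \int_{-\infty}^{\infty} - 5 u^{2} e^{- a u^{2}} \, du = - \frac{5 \sqrt{\pi}}{2 a^{\frac{3}{2}}}.$$

Repeating $3$ times in total — each differentiation brings down another $(-u^2)$ — gives
$$\frac{d^{3}J}{da^{3}} = \int_{-\infty}^{\infty} - 5 u^{6} e^{- a u^{2}} \, du = - \frac{75 \sqrt{\pi}}{8 a^{\frac{7}{2}}},$$
and the integrand here is $(-1)^{3}$ times the target integrand, so $I = (-1)^{3}\,\frac{d^{3}J}{da^{3}} = \frac{75 \sqrt{\pi}}{8 a^{\frac{7}{2}}}$.

Setting $a = \frac{7}{4}$:
$$I = \frac{1200 \sqrt{7} \sqrt{\pi}}{2401}.$$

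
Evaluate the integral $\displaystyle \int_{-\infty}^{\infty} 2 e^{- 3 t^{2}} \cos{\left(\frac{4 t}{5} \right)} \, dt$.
$\frac{2 \sqrt{3} \sqrt{\pi}}{3 e^{\frac{4}{75}}}$

Let $b$ denote the cosine frequency and define $I(b) = \int_{-\infty}^{\infty} 2 e^{- 3 t^{2}} \cos{\left(b t \right)} \, dt$.

Differentiating under the integral sign,
$$I'(b) = \int_{-\infty}^{\infty} - 2 t e^{- 3 t^{2}} \sin{\left(b t \right)} \, dt.$$

Integrate $\int_{-\infty}^{\infty} t \sin(b t)\, e^{- 3 t^{2}}\, dt$ by parts with $u = \sin(b t)$ and $dv = t\, e^{- 3 t^{2}}\, dt$, giving $v = - \frac{e^{- 3 t^{2}}}{6}$. The boundary term vanishes and
$$\int_{-\infty}^{\infty} t \sin(b t)\, e^{- 3 t^{2}}\, dt = \frac{b}{6} \int_{-\infty}^{\infty} \cos(b t)\, e^{- 3 t^{2}}\, dt,$$
so $I'(b) = - \frac{b}{6}\, I(b)$.

This is a separable first-order ODE; solving with the initial condition $I(0) = \int_{-\infty}^{\infty} 2 e^{- 3 t^{2}}\,dt = \frac{2 \sqrt{3} \sqrt{\pi}}{3}$ gives
$$I(b) = \frac{2 \sqrt{3} \sqrt{\pi} e^{- \frac{b^{2}}{12}}}{3}.$$

Setting $b = \frac{4}{5}$:
$$I = \frac{2 \sqrt{3} \sqrt{\pi}}{3 e^{\frac{4}{75}}}.$$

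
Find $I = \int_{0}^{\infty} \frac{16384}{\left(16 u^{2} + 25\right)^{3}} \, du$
$\frac{768 \pi}{3125}$

Start from the standard arctangent integral
$$J(a) = \int_{0}^{\infty} \frac{4}{a^{2} + u^{2}} \, du = \frac{2 \pi}{a}.$$

Differentiating under the integral sign with respect to $a$,
$$\frac{dJ}{da} = \int_{0}^{\infty} - \frac{8 a}{\left(a^{2} + u^{2}\right)^{2}} \, du = - \frac{2 \pi}{a^{2}},$$
so $\int_{0}^{\infty} \frac{4}{\left(a^{2} + u^{2}\right)^{2}} \, du = \frac{\pi}{a^{3}}$.

Repeating — each differentiation of $1/(u^2+a^2)^j$ produces $-2ja/(u^2+a^2)^{j+1}$ — and dividing through by $-2ja$ at each step yields, after $2$ differentiations in total,
$$\int_{0}^{\infty} \frac{4}{\left(a^{2} + u^{2}\right)^{3}} \, du = \frac{3 \pi}{4 a^{5}}.$$

Setting $a = \frac{5}{4}$:
$$I = \frac{768 \pi}{3125}.$$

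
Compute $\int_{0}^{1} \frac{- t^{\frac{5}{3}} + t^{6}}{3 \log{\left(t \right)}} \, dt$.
$\log{\left(\frac{\sqrt[3]{21}}{2} \right)}$

Introduce a parameter $a$ in the exponent: let $I(a) = \int_{0}^{1} \frac{t^{6} - t^{a}}{3 \log{\left(t \right)}} \, dt$.

Since $\dfrac{\partial}{\partial a}\,t^{a} = t^{a} \ln t$, the $\ln t$ in the denominator cancels and
$$\frac{dI}{da} = \int_{0}^{1} - \frac{1}{3} t^{a} \, dt = - \frac{1}{3} \left[\frac{t^{a+1}}{a+1}\right]_0^1 = - \frac{1}{3 a + 3}.$$

Integrating with respect to $a$ gives $I(a) = - \frac{\log{\left(a + 1 \right)}}{3} + \frac{\log{\left(7 \right)}}{3} + C$.

At $a = 6$ the integrand is identically $0$, so $I(6) = 0$. The closed form gives $0$, hence $C = 0$.

Setting $a = \frac{5}{3}$:
$$I = \log{\left(\frac{\sqrt[3]{21}}{2} \right)}.$$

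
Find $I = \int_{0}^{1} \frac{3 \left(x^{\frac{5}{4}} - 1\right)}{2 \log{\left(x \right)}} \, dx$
$\log{\left(\frac{27}{8} \right)}$

Consider the one-parameter family: let $I(a) = \int_{0}^{1} \frac{3 \left(x^{a} - 1\right)}{2 \log{\left(x \right)}} \, dx$.

Since $\dfrac{\partial}{\partial a}\,x^{a} = x^{a} \ln x$, the $\ln x$ in the denominator cancels and
$$\frac{dI}{da} = \int_{0}^{1} \frac{3}{2} x^{a} \, dx = \frac{3}{2} \left[\frac{x^{a+1}}{a+1}\right]_0^1 = \frac{3}{2 \left(a + 1\right)}.$$

Integrating with respect to $a$ gives $I(a) = \frac{3 \log{\left(a + 1 \right)}}{2} + C$.

At $a = 0$ the integrand is identically $0$, so $I(0) = 0$. The closed form gives $0$, hence $C = 0$.

Setting $a = \frac{5}{4}$:
$$I = \log{\left(\frac{27}{8} \right)}.$$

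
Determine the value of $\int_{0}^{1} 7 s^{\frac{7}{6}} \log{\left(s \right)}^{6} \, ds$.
$\frac{1410877440}{62748517}$

Start from the elementary integral
$$J(a) = \int_{0}^{1} 7 s^{a} \, ds = \frac{7}{a + 1}.$$

Differentiating under the integral sign brings down a factor of $\ln s$:
$$\frac{dJ}{da} = \int_{0}^{1} 7 s^{a} \log{\left(s \right)} \, ds = - \frac{7}{\left(a + 1\right)^{2}}.$$

Repeating $6$ times in total — each differentiation brings down another $\ln s$ — gives
$$\frac{d^{6}J}{da^{6}} = \int_{0}^{1} 7 s^{a} \log{\left(s \right)}^{6} \, ds = \frac{5040}{\left(a + 1\right)^{7}},$$
and the integrand here is exactly the target integrand, so $I = \frac{5040}{\left(a + 1\right)^{7}}$.

Setting $a = \frac{7}{6}$:
$$I = \frac{1410877440}{62748517}.$$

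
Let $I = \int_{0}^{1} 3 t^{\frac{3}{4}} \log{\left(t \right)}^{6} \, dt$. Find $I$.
$\frac{35389440}{823543}$

Begin with the known integral
$$J(a) = \int_{0}^{1} 3 t^{a} \, dt = \frac{3}{a + 1}.$$

Differentiating under the integral sign brings down a factor of $\ln t$:
$$\frac{dJ}{da} = \int_{0}^{1} 3 t^{a} \log{\left(t \right)} \, dt = - \frac{3}{\left(a + 1\right)^{2}}.$$

Repeating $6$ times in total — each differentiation brings down another $\ln t$ — gives
$$\frac{d^{6}J}{da^{6}} = \int_{0}^{1} 3 t^{a} \log{\left(t \right)}^{6} \, dt = \frac{2160}{\left(a + 1\right)^{7}},$$
and the integrand here is exactly the target integrand, so $I = \frac{2160}{\left(a + 1\right)^{7}}$.

Setting $a = \frac{3}{4}$:
$$I = \frac{35389440}{823543}.$$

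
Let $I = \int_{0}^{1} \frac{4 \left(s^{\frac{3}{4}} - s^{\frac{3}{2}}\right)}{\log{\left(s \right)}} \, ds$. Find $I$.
$- \log{\left(\frac{10000}{2401} \right)}$

Consider the one-parameter family: let $I(a) = \int_{0}^{1} \frac{4 \left(s^{\frac{3}{4}} - s^{a}\right)}{\log{\left(s \right)}} \, ds$.

Since $\dfrac{\partial}{\partial a}\,s^{a} = s^{a} \ln s$, the $\ln s$ in the denominator cancels and
$$\frac{dI}{da} = \int_{0}^{1} -4 s^{a} \, ds = -4 \left[\frac{s^{a+1}}{a+1}\right]_0^1 = - \frac{4}{a + 1}.$$

Integrating with respect to $a$ gives $I(a) = - \log{\left(\frac{256 \left(a + 1\right)^{4}}{2401} \right)} + C$.

At $a = \frac{3}{4}$ the integrand is identically $0$, so $I(\frac{3}{4}) = 0$. The closed form gives $0$, hence $C = 0$.

Setting $a = \frac{3}{2}$:
$$I = - \log{\left(\frac{10000}{2401} \right)}.$$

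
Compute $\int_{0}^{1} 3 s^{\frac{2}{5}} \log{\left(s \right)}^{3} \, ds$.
$- \frac{11250}{2401}$

Begin with the known integral
$$J(a) = \int_{0}^{1} 3 s^{a} \, ds = \frac{3}{a + 1}.$$

Differentiating under the integral sign brings down a factor of $\ln s$:
$$\frac{dJ}{da} = \int_{0}^{1} 3 s^{a} \log{\left(s \right)} \, ds = - \frac{3}{\left(a + 1\right)^{2}}.$$

Repeating $3$ times in total — each differentiation brings down another $\ln s$ — gives
$$\frac{d^{3}J}{da^{3}} = \int_{0}^{1} 3 s^{a} \log{\left(s \right)}^{3} \, ds = - \frac{18}{\left(a + 1\right)^{4}},$$
and the integrand here is exactly the target integrand, so $I = - \frac{18}{\left(a + 1\right)^{4}}$.

Setting $a = \frac{2}{5}$:
$$I = - \frac{11250}{2401}.$$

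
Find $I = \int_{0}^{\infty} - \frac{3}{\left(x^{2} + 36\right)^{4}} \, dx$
$- \frac{5 \pi}{2985984}$

Recall the elementary integral
$$J(a) = \int_{0}^{\infty} - \frac{3}{a^{2} + x^{2}} \, dx = - \frac{3 \pi}{2 a}.$$

Differentiating under the integral sign with respect to $a$,
$$\frac{dJ}{da} = \int_{0}^{\infty} \frac{6 a}{\left(a^{2} + x^{2}\right)^{2}} \, dx = \frac{3 \pi}{2 a^{2}},$$
so $\int_{0}^{\infty} - \frac{3}{\left(a^{2} + x^{2}\right)^{2}} \, dx = - \frac{3 \pi}{4 a^{3}}$.

Repeating — each differentiation of $1/(x^2+a^2)^j$ produces $-2ja/(x^2+a^2)^{j+1}$ — and dividing through by $-2ja$ at each step yields, after $3$ differentiations in total,
$$\int_{0}^{\infty} - \frac{3}{\left(a^{2} + x^{2}\right)^{4}} \, dx = - \frac{15 \pi}{32 a^{7}}.$$

Setting $a = 6$:
$$I = - \frac{5 \pi}{2985984}.$$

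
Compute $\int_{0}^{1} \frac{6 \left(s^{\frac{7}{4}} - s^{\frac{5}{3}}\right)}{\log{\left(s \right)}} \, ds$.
$\log{\left(\frac{1291467969}{1073741824} \right)}$

Consider the one-parameter family: let $I(a) = \int_{0}^{1} \frac{6 \left(- s^{\frac{5}{3}} + s^{a}\right)}{\log{\left(s \right)}} \, ds$.

Since $\dfrac{\partial}{\partial a}\,s^{a} = s^{a} \ln s$, the $\ln s$ in the denominator cancels and
$$\frac{dI}{da} = \int_{0}^{1} 6 s^{a} \, ds = 6 \left[\frac{s^{a+1}}{a+1}\right]_0^1 = \frac{6}{a + 1}.$$

Integrating with respect to $a$ gives $I(a) = \log{\left(\frac{729 \left(a + 1\right)^{6}}{262144} \right)} + C$.

At $a = \frac{5}{3}$ the integrand is identically $0$, so $I(\frac{5}{3}) = 0$. The closed form gives $0$, hence $C = 0$.

Setting $a = \frac{7}{4}$:
$$I = \log{\left(\frac{1291467969}{1073741824} \right)}.$$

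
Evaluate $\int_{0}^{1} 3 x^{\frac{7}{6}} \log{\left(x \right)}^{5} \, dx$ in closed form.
$- \frac{16796160}{4826809}$

Consider the simpler parametrised integral
$$J(a) = \int_{0}^{1} 3 x^{a} \, dx = \frac{3}{a + 1}.$$

Differentiating under the integral sign brings down a factor of $\ln x$:
$$\frac{dJ}{da} = \int_{0}^{1} 3 x^{a} \log{\left(x \right)} \, dx = - \frac{3}{\left(a + 1\right)^{2}}.$$

Repeating $5$ times in total — each differentiation brings down another $\ln x$ — gives
$$\frac{d^{5}J}{da^{5}} = \int_{0}^{1} 3 x^{a} \log{\left(x \right)}^{5} \, dx = - \frac{360}{\left(a + 1\right)^{6}},$$
and the integrand here is exactly the target integrand, so $I = - \frac{360}{\left(a + 1\right)^{6}}$.

Setting $a = \frac{7}{6}$:
$$I = - \frac{16796160}{4826809}.$$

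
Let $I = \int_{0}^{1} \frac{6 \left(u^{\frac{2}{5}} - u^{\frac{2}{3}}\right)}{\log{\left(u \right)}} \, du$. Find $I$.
$\log{\left(\frac{85766121}{244140625} \right)}$

Consider the one-parameter family: let $I(a) = \int_{0}^{1} \frac{6 \left(- u^{\frac{2}{3}} + u^{a}\right)}{\log{\left(u \right)}} \, du$.

Since $\dfrac{\partial}{\partial a}\,u^{a} = u^{a} \ln u$, the $\ln u$ in the denominator cancels and
$$\frac{dI}{da} = \int_{0}^{1} 6 u^{a} \, du = 6 \left[\frac{u^{a+1}}{a+1}\right]_0^1 = \frac{6}{a + 1}.$$

Integrating with respect to $a$ gives $I(a) = \log{\left(\frac{729 \left(a + 1\right)^{6}}{15625} \right)} + C$.

At $a = \frac{2}{3}$ the integrand is identically $0$, so $I(\frac{2}{3}) = 0$. The closed form gives $0$, hence $C = 0$.

Setting $a = \frac{2}{5}$:
$$I = \log{\left(\frac{85766121}{244140625} \right)}.$$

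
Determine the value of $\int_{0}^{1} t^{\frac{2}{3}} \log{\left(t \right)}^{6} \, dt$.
$\frac{314928}{15625}$

Begin with the known integral
$$J(a) = \int_{0}^{1} t^{a} \, dt = \frac{1}{a + 1}.$$

Differentiating under the integral sign brings down a factor of $\ln t$:
$$\frac{dJ}{da} = \int_{0}^{1} t^{a} \log{\left(t \right)} \, dt = - \frac{1}{\left(a + 1\right)^{2}}.$$

Repeating $6$ times in total — each differentiation brings down another $\ln t$ — gives
$$\frac{d^{6}J}{da^{6}} = \int_{0}^{1} t^{a} \log{\left(t \right)}^{6} \, dt = \frac{720}{\left(a + 1\right)^{7}},$$
and the integrand here is exactly the target integrand, so $I = \frac{720}{\left(a + 1\right)^{7}}$.

Setting $a = \frac{2}{3}$:
$$I = \frac{314928}{15625}.$$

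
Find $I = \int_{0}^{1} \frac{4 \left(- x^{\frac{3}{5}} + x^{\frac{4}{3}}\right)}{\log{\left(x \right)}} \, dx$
$- \log{\left(\frac{331776}{1500625} \right)}$

Replace the exponent $\frac{3}{5}$ by a parameter $a$: let $I(a) = \int_{0}^{1} \frac{4 \left(x^{\frac{4}{3}} - x^{a}\right)}{\log{\left(x \right)}} \, dx$.

Since $\dfrac{\partial}{\partial a}\,x^{a} = x^{a} \ln x$, the $\ln x$ in the denominator cancels and
$$\frac{dI}{da} = \int_{0}^{1} -4 x^{a} \, dx = -4 \left[\frac{x^{a+1}}{a+1}\right]_0^1 = - \frac{4}{a + 1}.$$

Integrating with respect to $a$ gives $I(a) = - \log{\left(\frac{81 \left(a + 1\right)^{4}}{2401} \right)} + C$.

At $a = \frac{4}{3}$ the integrand is identically $0$, so $I(\frac{4}{3}) = 0$. The closed form gives $0$, hence $C = 0$.

Setting $a = \frac{3}{5}$:
$$I = - \log{\left(\frac{331776}{1500625} \right)}.$$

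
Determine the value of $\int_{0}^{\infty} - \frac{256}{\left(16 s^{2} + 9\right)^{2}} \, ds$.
$- \frac{16 \pi}{27}$

Start from the standard arctangent integral
$$J(a) = \int_{0}^{\infty} - \frac{1}{a^{2} + s^{2}} \, ds = - \frac{\pi}{2 a}.$$

Differentiating under the integral sign with respect to $a$,
$$\frac{dJ}{da} = \int_{0}^{\infty} \frac{2 a}{\left(a^{2} + s^{2}\right)^{2}} \, ds = \frac{\pi}{2 a^{2}},$$
so $\int_{0}^{\infty} - \frac{1}{\left(a^{2} + s^{2}\right)^{2}} \, ds = - \frac{\pi}{4 a^{3}}$.

Setting $a = \frac{3}{4}$:
$$I = - \frac{16 \pi}{27}.$$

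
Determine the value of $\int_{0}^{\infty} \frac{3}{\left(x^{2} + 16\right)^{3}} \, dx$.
$\frac{9 \pi}{16384}$

Start from the standard arctangent integral
$$J(a) = \int_{0}^{\infty} \frac{3}{a^{2} + x^{2}} \, dx = \frac{3 \pi}{2 a}.$$

Differentiating under the integral sign with respect to $a$,
$$\frac{dJ}{da} = \int_{0}^{\infty} - \frac{6 a}{\left(a^{2} + x^{2}\right)^{2}} \, dx = - \frac{3 \pi}{2 a^{2}},$$
so $\int_{0}^{\infty} \frac{3}{\left(a^{2} + x^{2}\right)^{2}} \, dx = \frac{3 \pi}{4 a^{3}}$.

Repeating — each differentiation of $1/(x^2+a^2)^j$ produces $-2ja/(x^2+a^2)^{j+1}$ — and dividing through by $-2ja$ at each step yields, after $2$ differentiations in total,
$$\int_{0}^{\infty} \frac{3}{\left(a^{2} + x^{2}\right)^{3}} \, dx = \frac{9 \pi}{16 a^{5}}.$$

Setting $a = 4$:
$$I = \frac{9 \pi}{16384}.$$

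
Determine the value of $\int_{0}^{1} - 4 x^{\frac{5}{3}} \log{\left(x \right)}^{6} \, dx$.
$- \frac{98415}{32768}$

Start from the elementary integral
$$J(a) = \int_{0}^{1} - 4 x^{a} \, dx = - \frac{4}{a + 1}.$$

Differentiating under the integral sign brings down a factor of $\ln x$:
$$\frac{dJ}{da} = \int_{0}^{1} - 4 x^{a} \log{\left(x \right)} \, dx = \frac{4}{\left(a + 1\right)^{2}}.$$

Repeating $6$ times in total — each differentiation brings down another $\ln x$ — gives
$$\frac{d^{6}J}{da^{6}} = \int_{0}^{1} - 4 x^{a} \log{\left(x \right)}^{6} \, dx = - \frac{2880}{\left(a + 1\right)^{7}},$$
and the integrand here is exactly the target integrand, so $I = - \frac{2880}{\left(a + 1\right)^{7}}$.

Setting $a = \frac{5}{3}$:
$$I = - \frac{98415}{32768}.$$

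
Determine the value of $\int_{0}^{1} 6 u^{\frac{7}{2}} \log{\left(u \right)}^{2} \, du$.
$\frac{32}{243}$

Begin with the known integral
$$J(a) = \int_{0}^{1} 6 u^{a} \, du = \frac{6}{a + 1}.$$

Differentiating under the integral sign brings down a factor of $\ln u$:
$$\frac{dJ}{da} = \int_{0}^{1} 6 u^{a} \log{\left(u \right)} \, du = - \frac{6}{\left(a + 1\right)^{2}}.$$

Repeating twice in total — each differentiation brings down another $\ln u$ — gives
$$\frac{d^{2}J}{da^{2}} = \int_{0}^{1} 6 u^{a} \log{\left(u \right)}^{2} \, du = \frac{12}{\left(a + 1\right)^{3}},$$
and the integrand here is exactly the target integrand, so $I = \frac{12}{\left(a + 1\right)^{3}}$.

Setting $a = \frac{7}{2}$:
$$I = \frac{32}{243}.$$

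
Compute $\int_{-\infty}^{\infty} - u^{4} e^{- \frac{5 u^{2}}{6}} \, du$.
$- \frac{27 \sqrt{30} \sqrt{\pi}}{125}$

Start from the elementary integral
$$J(a) = \int_{-\infty}^{\infty} - e^{- a u^{2}} \, du = - \frac{\sqrt{\pi}}{\sqrt{a}}.$$

Differentiating under the integral sign brings down a factor of $(-u^2)$:
$$\frac{dJ}{da} = \int_{-\infty}^{\infty} u^{2} e^{- a u^{2}} \, du = \frac{\sqrt{\pi}}{2 a^{\frac{3}{2}}}.$$

Repeating twice in total — each differentiation brings down another $(-u^2)$ — gives
$$\frac{d^{2}J}{da^{2}} = \int_{-\infty}^{\infty} - u^{4} e^{- a u^{2}} \, du = - \frac{3 \sqrt{\pi}}{4 a^{\frac{5}{2}}},$$
and the integrand here is exactly the target integrand, so $I = - \frac{3 \sqrt{\pi}}{4 a^{\frac{5}{2}}}$.

Setting $a = \frac{5}{6}$:
$$I = - \frac{27 \sqrt{30} \sqrt{\pi}}{125}.$$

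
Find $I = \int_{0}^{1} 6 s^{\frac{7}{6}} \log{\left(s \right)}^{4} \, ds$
$\frac{1119744}{371293}$

Start from the elementary integral
$$J(a) = \int_{0}^{1} 6 s^{a} \, ds = \frac{6}{a + 1}.$$

Differentiating under the integral sign brings down a factor of $\ln s$:
$$\frac{dJ}{da} = \int_{0}^{1} 6 s^{a} \log{\left(s \right)} \, ds = - \frac{6}{\left(a + 1\right)^{2}}.$$

Repeating $4$ times in total — each differentiation brings down another $\ln s$ — gives
$$\frac{d^{4}J}{da^{4}} = \int_{0}^{1} 6 s^{a} \log{\left(s \right)}^{4} \, ds = \frac{144}{\left(a + 1\right)^{5}},$$
and the integrand here is exactly the target integrand, so $I = \frac{144}{\left(a + 1\right)^{5}}$.

Setting $a = \frac{7}{6}$:
$$I = \frac{1119744}{371293}.$$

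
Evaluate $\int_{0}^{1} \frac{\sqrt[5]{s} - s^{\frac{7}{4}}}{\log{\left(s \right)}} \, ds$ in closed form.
$- \log{\left(55 \right)} + \log{\left(24 \right)}$

Replace the exponent $\frac{7}{4}$ by a parameter $a$: let $I(a) = \int_{0}^{1} \frac{\sqrt[5]{s} - s^{a}}{\log{\left(s \right)}} \, ds$.

Since $\dfrac{\partial}{\partial a}\,s^{a} = s^{a} \ln s$, the $\ln s$ in the denominator cancels and
$$\frac{dI}{da} = \int_{0}^{1} -1 s^{a} \, ds = -1 \left[\frac{s^{a+1}}{a+1}\right]_0^1 = - \frac{1}{a + 1}.$$

Integrating with respect to $a$ gives $I(a) = - \log{\left(\frac{5 a}{6} + \frac{5}{6} \right)} + C$.

At $a = \frac{1}{5}$ the integrand is identically $0$, so $I(\frac{1}{5}) = 0$. The closed form gives $0$, hence $C = 0$.

Setting $a = \frac{7}{4}$:
$$I = - \log{\left(55 \right)} + \log{\left(24 \right)}.$$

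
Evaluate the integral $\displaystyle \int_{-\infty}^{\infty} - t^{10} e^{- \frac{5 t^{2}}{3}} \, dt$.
$- \frac{45927 \sqrt{15} \sqrt{\pi}}{100000}$

Begin with the known integral
$$J(a) = \int_{-\infty}^{\infty} - e^{- a t^{2}} \, dt = - \frac{\sqrt{\pi}}{\sqrt{a}}.$$

Differentiating under the integral sign brings down a factor of $(-t^2)$:
$$\frac{dJ}{da} = \int_{-\infty}^{\infty} t^{2} e^{- a t^{2}} \, dt = \frac{\sqrt{\pi}}{2 a^{\frac{3}{2}}}.$$

Repeating $5$ times in total — each differentiation brings down another $(-t^2)$ — gives
$$\frac{d^{5}J}{da^{5}} = \int_{-\infty}^{\infty} t^{10} e^{- a t^{2}} \, dt = \frac{945 \sqrt{\pi}}{32 a^{\frac{11}{2}}},$$
and the integrand here is $(-1)^{5}$ times the target integrand, so $I = (-1)^{5}\,\frac{d^{5}J}{da^{5}} = - \frac{945 \sqrt{\pi}}{32 a^{\frac{11}{2}}}$.

Setting $a = \frac{5}{3}$:
$$I = - \frac{45927 \sqrt{15} \sqrt{\pi}}{100000}.$$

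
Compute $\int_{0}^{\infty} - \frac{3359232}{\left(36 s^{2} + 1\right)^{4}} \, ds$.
$- 87480 \pi$

Recall the elementary integral
$$J(a) = \int_{0}^{\infty} - \frac{2}{a^{2} + s^{2}} \, ds = - \frac{\pi}{a}.$$

Differentiating under the integral sign with respect to $a$,
$$\frac{dJ}{da} = \int_{0}^{\infty} \frac{4 a}{\left(a^{2} + s^{2}\right)^{2}} \, ds = \frac{\pi}{a^{2}},$$
so $\int_{0}^{\infty} - \frac{2}{\left(a^{2} + s^{2}\right)^{2}} \, ds = - \frac{\pi}{2 a^{3}}$.

Repeating — each differentiation of $1/(s^2+a^2)^j$ produces $-2ja/(s^2+a^2)^{j+1}$ — and dividing through by $-2ja$ at each step yields, after $3$ differentiations in total,
$$\int_{0}^{\infty} - \frac{2}{\left(a^{2} + s^{2}\right)^{4}} \, ds = - \frac{5 \pi}{16 a^{7}}.$$

Setting $a = \frac{1}{6}$:
$$I = - 87480 \pi.$$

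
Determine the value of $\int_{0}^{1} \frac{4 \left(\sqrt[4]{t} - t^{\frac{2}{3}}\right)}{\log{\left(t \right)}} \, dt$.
$\log{\left(\frac{81}{256} \right)}$

Introduce a parameter $a$ in the exponent: let $I(a) = \int_{0}^{1} \frac{4 \left(- t^{\frac{2}{3}} + t^{a}\right)}{\log{\left(t \right)}} \, dt$.

Since $\dfrac{\partial}{\partial a}\,t^{a} = t^{a} \ln t$, the $\ln t$ in the denominator cancels and
$$\frac{dI}{da} = \int_{0}^{1} 4 t^{a} \, dt = 4 \left[\frac{t^{a+1}}{a+1}\right]_0^1 = \frac{4}{a + 1}.$$

Integrating with respect to $a$ gives $I(a) = \log{\left(\frac{81 \left(a + 1\right)^{4}}{625} \right)} + C$.

At $a = \frac{2}{3}$ the integrand is identically $0$, so $I(\frac{2}{3}) = 0$. The closed form gives $0$, hence $C = 0$.

Setting $a = \frac{1}{4}$:
$$I = \log{\left(\frac{81}{256} \right)}.$$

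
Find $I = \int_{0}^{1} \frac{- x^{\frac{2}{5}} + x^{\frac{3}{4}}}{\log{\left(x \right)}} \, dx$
$- \log{\left(\frac{4}{5} \right)}$

Replace the exponent $\frac{2}{5}$ by a parameter $a$: let $I(a) = \int_{0}^{1} \frac{x^{\frac{3}{4}} - x^{a}}{\log{\left(x \right)}} \, dx$.

Since $\dfrac{\partial}{\partial a}\,x^{a} = x^{a} \ln x$, the $\ln x$ in the denominator cancels and
$$\frac{dI}{da} = \int_{0}^{1} -1 x^{a} \, dx = -1 \left[\frac{x^{a+1}}{a+1}\right]_0^1 = - \frac{1}{a + 1}.$$

Integrating with respect to $a$ gives $I(a) = - \log{\left(\frac{4 a}{7} + \frac{4}{7} \right)} + C$.

At $a = \frac{3}{4}$ the integrand is identically $0$, so $I(\frac{3}{4}) = 0$. The closed form gives $0$, hence $C = 0$.

Setting $a = \frac{2}{5}$:
$$I = - \log{\left(\frac{4}{5} \right)}.$$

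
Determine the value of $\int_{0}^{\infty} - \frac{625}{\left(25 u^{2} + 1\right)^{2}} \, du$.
$- \frac{125 \pi}{4}$

Begin with the known result
$$J(a) = \int_{0}^{\infty} - \frac{1}{a^{2} + u^{2}} \, du = - \frac{\pi}{2 a}.$$

Differentiating under the integral sign with respect to $a$,
$$\frac{dJ}{da} = \int_{0}^{\infty} \frac{2 a}{\left(a^{2} + u^{2}\right)^{2}} \, du = \frac{\pi}{2 a^{2}},$$
so $\int_{0}^{\infty} - \frac{1}{\left(a^{2} + u^{2}\right)^{2}} \, du = - \frac{\pi}{4 a^{3}}$.

Setting $a = \frac{1}{5}$:
$$I = - \frac{125 \pi}{4}.$$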